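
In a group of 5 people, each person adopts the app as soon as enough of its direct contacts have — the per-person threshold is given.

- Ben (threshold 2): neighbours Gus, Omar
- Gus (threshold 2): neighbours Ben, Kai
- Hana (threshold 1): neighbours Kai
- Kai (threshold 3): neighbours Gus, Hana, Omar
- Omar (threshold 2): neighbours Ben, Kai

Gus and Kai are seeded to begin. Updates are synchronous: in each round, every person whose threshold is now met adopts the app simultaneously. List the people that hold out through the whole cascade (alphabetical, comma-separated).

Ben, Omar

Round 1 — Gus, Kai adopt the app (initial).
Round 2 — checking thresholds:
  Ben: 1 of 2 neighbours < 2, not yet.
  Hana: 1 of 1 neighbours ≥ 1, adopts the app.
  Omar: 1 of 2 neighbours < 2, not yet.
Round 3 — no new adoptions; cascade stops.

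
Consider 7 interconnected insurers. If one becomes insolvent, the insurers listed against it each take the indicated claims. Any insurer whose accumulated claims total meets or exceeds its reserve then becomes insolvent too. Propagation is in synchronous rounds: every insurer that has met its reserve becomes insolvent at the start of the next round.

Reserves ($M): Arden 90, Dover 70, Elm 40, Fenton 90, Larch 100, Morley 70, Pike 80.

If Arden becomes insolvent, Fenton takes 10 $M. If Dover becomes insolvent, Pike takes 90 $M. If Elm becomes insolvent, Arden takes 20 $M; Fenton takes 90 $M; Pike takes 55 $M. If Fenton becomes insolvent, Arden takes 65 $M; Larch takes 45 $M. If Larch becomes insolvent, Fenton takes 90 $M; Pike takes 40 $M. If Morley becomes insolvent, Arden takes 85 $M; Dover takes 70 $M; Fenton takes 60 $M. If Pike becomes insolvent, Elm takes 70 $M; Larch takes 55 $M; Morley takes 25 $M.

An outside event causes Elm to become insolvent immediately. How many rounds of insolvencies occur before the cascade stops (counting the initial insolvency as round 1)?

Round 1 — Elm becomes insolvent (initial).
  Arden: +20 → 20 < 90
  Fenton: +90 → 90 ≥ 90
  Pike: +55 → 55 < 80
Round 2 — Fenton becomes insolvent.
  Arden: +65 → 85 < 90
  Larch: +45 → 45 < 100
No further insolvencies.

2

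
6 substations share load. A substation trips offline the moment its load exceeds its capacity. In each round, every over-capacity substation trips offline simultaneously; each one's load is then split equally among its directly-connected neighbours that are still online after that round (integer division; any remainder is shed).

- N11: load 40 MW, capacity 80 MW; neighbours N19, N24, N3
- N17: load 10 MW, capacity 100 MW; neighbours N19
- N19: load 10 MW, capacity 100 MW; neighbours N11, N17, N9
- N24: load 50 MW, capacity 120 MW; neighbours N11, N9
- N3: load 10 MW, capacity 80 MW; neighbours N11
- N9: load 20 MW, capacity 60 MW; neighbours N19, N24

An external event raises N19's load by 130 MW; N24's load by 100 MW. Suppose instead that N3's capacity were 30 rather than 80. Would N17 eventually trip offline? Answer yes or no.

no

With N3's capacity at 30:
Round 1 — N19 at 140 > 100; N24 at 150 > 120. N19, N24 trip offline.
  N19 sheds 140 MW to N11, N17, N9: 46 each (2 lost).
    N11: 40+46 = 86 > 80
    N17: 10+46 = 56 ≤ 100
    N9: 20+46 = 66 > 60
  N24 sheds 150 MW to N11, N9: 75 each.
    N11: 86+75 = 161 > 80
    N9: 66+75 = 141 > 60
Round 2 — N11, N9 trip offline.
  N11 sheds 161 MW to N3: 161 each.
    N3: 10+161 = 171 > 30
  N9 sheds 141 MW: no online neighbours, lost.
Round 3 — N3 trips offline.
  N3 sheds 171 MW: no online neighbours, lost.
No further trips.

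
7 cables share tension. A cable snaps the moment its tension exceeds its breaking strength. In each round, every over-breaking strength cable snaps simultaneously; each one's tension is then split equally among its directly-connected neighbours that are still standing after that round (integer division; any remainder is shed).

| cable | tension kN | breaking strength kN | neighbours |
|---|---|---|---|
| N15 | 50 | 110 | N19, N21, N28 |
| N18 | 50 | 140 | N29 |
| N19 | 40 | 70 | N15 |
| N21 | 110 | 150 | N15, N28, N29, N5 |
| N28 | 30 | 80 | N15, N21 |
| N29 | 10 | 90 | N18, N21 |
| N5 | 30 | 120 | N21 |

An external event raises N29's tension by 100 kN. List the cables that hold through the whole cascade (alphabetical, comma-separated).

Round 1 — N29 at 110 > 90. N29 snaps.
  N29 sheds 110 kN to N18, N21: 55 each.
    N18: 50+55 = 105 ≤ 140
    N21: 110+55 = 165 > 150
Round 2 — N21 snaps.
  N21 sheds 165 kN to N15, N28, N5: 55 each.
    N15: 50+55 = 105 ≤ 110
    N28: 30+55 = 85 > 80
    N5: 30+55 = 85 ≤ 120
Round 3 — N28 snaps.
  N28 sheds 85 kN to N15: 85 each.
    N15: 105+85 = 190 > 110
Round 4 — N15 snaps.
  N15 sheds 190 kN to N19: 190 each.
    N19: 40+190 = 230 > 70
Round 5 — N19 snaps.
  N19 sheds 230 kN: no online neighbours, lost.
No further breaks.

N18, N5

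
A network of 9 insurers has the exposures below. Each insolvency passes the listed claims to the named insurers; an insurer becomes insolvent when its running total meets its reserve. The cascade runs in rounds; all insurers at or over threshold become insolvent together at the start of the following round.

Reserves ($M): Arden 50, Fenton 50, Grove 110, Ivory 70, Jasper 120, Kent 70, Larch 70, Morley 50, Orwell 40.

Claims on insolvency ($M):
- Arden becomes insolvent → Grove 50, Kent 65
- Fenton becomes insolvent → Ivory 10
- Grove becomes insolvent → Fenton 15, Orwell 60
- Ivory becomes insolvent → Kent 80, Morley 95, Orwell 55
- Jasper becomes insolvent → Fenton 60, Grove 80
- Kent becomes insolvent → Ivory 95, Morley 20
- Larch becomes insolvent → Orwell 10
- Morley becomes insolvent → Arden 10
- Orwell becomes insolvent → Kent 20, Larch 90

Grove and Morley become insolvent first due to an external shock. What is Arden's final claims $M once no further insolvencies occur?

Round 1 — Grove, Morley become insolvent (initial).
  Arden: +10 → 10 < 50
  Fenton: +15 → 15 < 50
  Orwell: +60 → 60 ≥ 40
Round 2 — Orwell becomes insolvent.
  Kent: +20 → 20 < 70
  Larch: +90 → 90 ≥ 70
Round 3 — Larch becomes insolvent.
No further insolvencies.

10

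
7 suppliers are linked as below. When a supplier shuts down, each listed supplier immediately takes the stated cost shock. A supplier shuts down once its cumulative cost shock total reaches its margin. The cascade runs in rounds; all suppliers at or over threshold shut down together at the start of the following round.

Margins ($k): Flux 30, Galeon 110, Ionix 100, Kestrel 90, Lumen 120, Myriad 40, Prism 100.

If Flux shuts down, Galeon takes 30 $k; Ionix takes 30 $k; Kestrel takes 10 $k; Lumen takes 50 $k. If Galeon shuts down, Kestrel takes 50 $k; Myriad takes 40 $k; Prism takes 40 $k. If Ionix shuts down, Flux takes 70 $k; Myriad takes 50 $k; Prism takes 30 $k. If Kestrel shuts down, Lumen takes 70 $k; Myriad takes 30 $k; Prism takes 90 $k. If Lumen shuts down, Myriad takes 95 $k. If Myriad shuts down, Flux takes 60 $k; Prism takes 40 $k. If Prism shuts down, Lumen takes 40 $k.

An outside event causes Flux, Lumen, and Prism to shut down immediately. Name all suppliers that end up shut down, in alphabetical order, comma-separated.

Flux, Lumen, Myriad, Prism

Round 1 — Flux, Lumen, Prism shut down (initial).
  Galeon: +30 → 30 < 110
  Ionix: +30 → 30 < 100
  Kestrel: +10 → 10 < 90
  Myriad: +95 → 95 ≥ 40
Round 2 — Myriad shuts down.
No further shutdowns.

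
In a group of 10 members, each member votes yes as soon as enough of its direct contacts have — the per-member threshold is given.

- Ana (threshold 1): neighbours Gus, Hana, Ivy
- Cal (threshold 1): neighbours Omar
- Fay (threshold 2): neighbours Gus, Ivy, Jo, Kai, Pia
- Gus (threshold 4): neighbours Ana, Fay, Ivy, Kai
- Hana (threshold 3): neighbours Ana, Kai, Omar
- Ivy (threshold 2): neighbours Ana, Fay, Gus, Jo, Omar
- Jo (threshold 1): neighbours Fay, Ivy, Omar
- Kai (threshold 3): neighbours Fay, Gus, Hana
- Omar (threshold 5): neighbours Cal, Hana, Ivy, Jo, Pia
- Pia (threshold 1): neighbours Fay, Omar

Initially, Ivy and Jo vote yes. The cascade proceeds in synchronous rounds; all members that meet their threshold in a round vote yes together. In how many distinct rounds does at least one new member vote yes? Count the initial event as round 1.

3

Round 1 — Ivy, Jo vote yes (initial).
Round 2 — checking thresholds:
  Ana: 1 of 3 neighbours ≥ 1, votes yes.
  Fay: 2 of 5 neighbours ≥ 2, votes yes.
  Gus: 1 of 4 neighbours < 4, not yet.
  Omar: 2 of 5 neighbours < 5, not yet.
Round 3 — checking thresholds:
  Gus: 3 of 4 neighbours < 4, not yet.
  Hana: 1 of 3 neighbours < 3, not yet.
  Kai: 1 of 3 neighbours < 3, not yet.
  Omar: 2 of 5 neighbours < 5, not yet.
  Pia: 1 of 2 neighbours ≥ 1, votes yes.
Round 4 — no new yes votes; cascade stops.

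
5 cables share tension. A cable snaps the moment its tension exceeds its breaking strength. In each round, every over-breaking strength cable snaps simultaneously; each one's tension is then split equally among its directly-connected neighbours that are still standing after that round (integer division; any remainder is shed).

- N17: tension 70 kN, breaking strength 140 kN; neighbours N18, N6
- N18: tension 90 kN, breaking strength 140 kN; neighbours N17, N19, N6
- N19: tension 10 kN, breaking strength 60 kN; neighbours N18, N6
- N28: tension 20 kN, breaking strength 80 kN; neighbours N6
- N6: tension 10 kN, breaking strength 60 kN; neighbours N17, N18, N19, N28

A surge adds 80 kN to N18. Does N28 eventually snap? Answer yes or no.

no

Round 1 — N18 at 170 > 140. N18 snaps.
  N18 sheds 170 kN to N17, N19, N6: 56 each (2 lost).
    N17: 70+56 = 126 ≤ 140
    N19: 10+56 = 66 > 60
    N6: 10+56 = 66 > 60
Round 2 — N19, N6 snap.
  N19 sheds 66 kN: no online neighbours, lost.
  N6 sheds 66 kN to N17, N28: 33 each.
    N17: 126+33 = 159 > 140
    N28: 20+33 = 53 ≤ 80
Round 3 — N17 snaps.
  N17 sheds 159 kN: no online neighbours, lost.
No further breaks.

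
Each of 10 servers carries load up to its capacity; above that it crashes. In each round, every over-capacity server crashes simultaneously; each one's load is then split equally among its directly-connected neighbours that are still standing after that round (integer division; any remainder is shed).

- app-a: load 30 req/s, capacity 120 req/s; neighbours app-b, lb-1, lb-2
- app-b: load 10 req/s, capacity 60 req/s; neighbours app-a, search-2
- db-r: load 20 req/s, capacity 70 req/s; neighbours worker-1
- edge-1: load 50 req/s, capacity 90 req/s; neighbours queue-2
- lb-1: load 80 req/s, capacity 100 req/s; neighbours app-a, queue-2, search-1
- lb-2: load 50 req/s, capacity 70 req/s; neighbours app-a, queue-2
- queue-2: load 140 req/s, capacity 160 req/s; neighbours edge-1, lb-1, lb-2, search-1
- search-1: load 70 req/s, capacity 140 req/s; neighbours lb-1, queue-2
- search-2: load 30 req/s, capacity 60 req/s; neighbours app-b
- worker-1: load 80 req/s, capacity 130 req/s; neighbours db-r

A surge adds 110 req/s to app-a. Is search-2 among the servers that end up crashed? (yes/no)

no

Round 1 — app-a at 140 > 120. app-a crashes.
  app-a sheds 140 req/s to app-b, lb-1, lb-2: 46 each (2 lost).
    app-b: 10+46 = 56 ≤ 60
    lb-1: 80+46 = 126 > 100
    lb-2: 50+46 = 96 > 70
Round 2 — lb-1, lb-2 crash.
  lb-1 sheds 126 req/s to queue-2, search-1: 63 each.
    queue-2: 140+63 = 203 > 160
    search-1: 70+63 = 133 ≤ 140
  lb-2 sheds 96 req/s to queue-2: 96 each.
    queue-2: 203+96 = 299 > 160
Round 3 — queue-2 crashes.
  queue-2 sheds 299 req/s to edge-1, search-1: 149 each (1 lost).
    edge-1: 50+149 = 199 > 90
    search-1: 133+149 = 282 > 140
Round 4 — edge-1, search-1 crash.
  edge-1 sheds 199 req/s: no online neighbours, lost.
  search-1 sheds 282 req/s: no online neighbours, lost.
No further crashes.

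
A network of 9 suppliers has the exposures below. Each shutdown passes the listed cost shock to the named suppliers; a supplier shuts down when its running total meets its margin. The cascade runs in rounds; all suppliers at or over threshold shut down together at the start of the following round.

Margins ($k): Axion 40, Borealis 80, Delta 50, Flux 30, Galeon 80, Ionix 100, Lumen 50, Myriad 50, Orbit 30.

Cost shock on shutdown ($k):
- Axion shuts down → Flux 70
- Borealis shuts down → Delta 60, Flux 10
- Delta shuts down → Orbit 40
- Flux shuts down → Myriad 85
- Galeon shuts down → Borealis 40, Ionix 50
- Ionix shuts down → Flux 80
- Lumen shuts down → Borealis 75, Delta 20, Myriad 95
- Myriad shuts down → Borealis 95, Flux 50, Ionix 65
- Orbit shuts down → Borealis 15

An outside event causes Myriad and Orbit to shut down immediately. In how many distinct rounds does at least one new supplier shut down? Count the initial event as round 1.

Round 1 — Myriad, Orbit shut down (initial).
  Borealis: +95+15 → 110 ≥ 80
  Flux: +50 → 50 ≥ 30
  Ionix: +65 → 65 < 100
Round 2 — Borealis, Flux shut down.
  Delta: +60 → 60 ≥ 50
Round 3 — Delta shuts down.
No further shutdowns.

3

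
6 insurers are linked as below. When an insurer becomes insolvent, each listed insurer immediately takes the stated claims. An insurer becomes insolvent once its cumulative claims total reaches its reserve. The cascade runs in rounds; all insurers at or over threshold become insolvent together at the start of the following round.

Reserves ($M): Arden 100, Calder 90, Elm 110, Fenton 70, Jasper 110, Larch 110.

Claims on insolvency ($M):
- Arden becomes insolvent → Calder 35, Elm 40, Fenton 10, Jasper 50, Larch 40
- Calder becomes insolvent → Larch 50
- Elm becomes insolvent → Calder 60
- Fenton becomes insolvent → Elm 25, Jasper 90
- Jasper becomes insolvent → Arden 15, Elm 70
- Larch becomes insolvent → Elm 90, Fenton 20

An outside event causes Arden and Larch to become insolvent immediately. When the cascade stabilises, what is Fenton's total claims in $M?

Round 1 — Arden, Larch become insolvent (initial).
  Calder: +35 → 35 < 90
  Elm: +40+90 → 130 ≥ 110
  Fenton: +10+20 → 30 < 70
  Jasper: +50 → 50 < 110
Round 2 — Elm becomes insolvent.
  Calder: +60 → 95 ≥ 90
Round 3 — Calder becomes insolvent.
No further insolvencies.

30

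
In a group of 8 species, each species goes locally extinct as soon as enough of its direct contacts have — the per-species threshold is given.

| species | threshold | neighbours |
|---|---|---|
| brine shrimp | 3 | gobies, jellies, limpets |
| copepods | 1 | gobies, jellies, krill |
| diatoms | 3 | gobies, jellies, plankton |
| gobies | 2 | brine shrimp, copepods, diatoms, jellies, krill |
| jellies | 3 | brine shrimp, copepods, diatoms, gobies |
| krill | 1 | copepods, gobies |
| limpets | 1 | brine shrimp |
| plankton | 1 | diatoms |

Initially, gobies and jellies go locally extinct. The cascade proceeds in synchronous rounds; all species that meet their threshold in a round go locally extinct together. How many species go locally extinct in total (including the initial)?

Round 1 — gobies, jellies go locally extinct (initial).
Round 2 — checking thresholds:
  brine shrimp: 2 of 3 neighbours < 3, below threshold.
  copepods: 2 of 3 neighbours ≥ 1, goes locally extinct.
  diatoms: 2 of 3 neighbours < 3, below threshold.
  krill: 1 of 2 neighbours ≥ 1, goes locally extinct.
Round 3 — no new extinctions; cascade stops.

4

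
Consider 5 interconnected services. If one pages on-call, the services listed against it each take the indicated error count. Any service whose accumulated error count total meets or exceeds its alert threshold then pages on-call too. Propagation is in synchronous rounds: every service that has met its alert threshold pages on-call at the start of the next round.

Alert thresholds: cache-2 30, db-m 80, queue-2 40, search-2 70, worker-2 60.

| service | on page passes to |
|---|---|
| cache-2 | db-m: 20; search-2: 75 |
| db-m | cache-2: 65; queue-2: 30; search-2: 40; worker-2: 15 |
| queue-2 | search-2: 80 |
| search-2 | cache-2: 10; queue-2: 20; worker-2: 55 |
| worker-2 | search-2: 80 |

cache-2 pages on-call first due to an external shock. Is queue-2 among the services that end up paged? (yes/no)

Round 1 — cache-2 pages on-call (initial).
  db-m: +20 → 20 < 80
  search-2: +75 → 75 ≥ 70
Round 2 — search-2 pages on-call.
  queue-2: +20 → 20 < 40
  worker-2: +55 → 55 < 60
No further pages.

no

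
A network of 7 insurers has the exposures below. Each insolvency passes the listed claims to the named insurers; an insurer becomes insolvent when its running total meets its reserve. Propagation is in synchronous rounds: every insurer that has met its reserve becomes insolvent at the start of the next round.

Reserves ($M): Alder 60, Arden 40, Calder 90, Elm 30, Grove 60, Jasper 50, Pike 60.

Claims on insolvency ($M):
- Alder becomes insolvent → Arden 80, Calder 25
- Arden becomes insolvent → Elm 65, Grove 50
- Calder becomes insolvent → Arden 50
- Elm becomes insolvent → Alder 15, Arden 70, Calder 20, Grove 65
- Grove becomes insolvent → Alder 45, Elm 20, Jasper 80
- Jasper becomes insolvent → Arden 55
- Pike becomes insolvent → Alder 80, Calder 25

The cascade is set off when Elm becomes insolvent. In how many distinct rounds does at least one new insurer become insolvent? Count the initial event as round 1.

Round 1 — Elm becomes insolvent (initial).
  Alder: +15 → 15 < 60
  Arden: +70 → 70 ≥ 40
  Calder: +20 → 20 < 90
  Grove: +65 → 65 ≥ 60
Round 2 — Arden, Grove become insolvent.
  Alder: +45 → 60 ≥ 60
  Jasper: +80 → 80 ≥ 50
Round 3 — Alder, Jasper become insolvent.
  Calder: +25 → 45 < 90
No further insolvencies.

3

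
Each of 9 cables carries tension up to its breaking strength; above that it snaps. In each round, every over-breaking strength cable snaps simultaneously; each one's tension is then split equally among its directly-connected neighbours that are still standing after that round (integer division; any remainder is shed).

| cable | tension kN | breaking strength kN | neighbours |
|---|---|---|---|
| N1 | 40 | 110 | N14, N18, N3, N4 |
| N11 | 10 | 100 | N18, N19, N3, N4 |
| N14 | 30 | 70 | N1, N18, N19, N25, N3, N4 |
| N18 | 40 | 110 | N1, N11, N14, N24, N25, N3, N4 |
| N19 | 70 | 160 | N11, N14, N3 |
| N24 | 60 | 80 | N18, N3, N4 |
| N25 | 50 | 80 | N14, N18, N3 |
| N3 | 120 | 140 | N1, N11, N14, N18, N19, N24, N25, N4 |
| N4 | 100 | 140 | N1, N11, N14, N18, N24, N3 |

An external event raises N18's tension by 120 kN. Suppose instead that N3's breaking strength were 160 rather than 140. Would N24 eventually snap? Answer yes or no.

With N3's breaking strength at 160:
Round 1 — N18 at 160 > 110. N18 snaps.
  N18 sheds 160 kN to N1, N11, N14, N24, N25, N3, N4: 22 each (6 lost).
    N1: 40+22 = 62 ≤ 110
    N11: 10+22 = 32 ≤ 100
    N14: 30+22 = 52 ≤ 70
    N24: 60+22 = 82 > 80
    N25: 50+22 = 72 ≤ 80
    N3: 120+22 = 142 ≤ 160
    N4: 100+22 = 122 ≤ 140
Round 2 — N24 snaps.
  N24 sheds 82 kN to N3, N4: 41 each.
    N3: 142+41 = 183 > 160
    N4: 122+41 = 163 > 140
Round 3 — N3, N4 snap.
  N3 sheds 183 kN to N1, N11, N14, N19, N25: 36 each (3 lost).
    N1: 62+36 = 98 ≤ 110
    N11: 32+36 = 68 ≤ 100
    N14: 52+36 = 88 > 70
    N19: 70+36 = 106 ≤ 160
    N25: 72+36 = 108 > 80
  N4 sheds 163 kN to N1, N11, N14: 54 each (1 lost).
    N1: 98+54 = 152 > 110
    N11: 68+54 = 122 > 100
    N14: 88+54 = 142 > 70
Round 4 — N1, N11, N14, N25 snap.
  N1 sheds 152 kN: no online neighbours, lost.
  N11 sheds 122 kN to N19: 122 each.
    N19: 106+122 = 228 > 160
  N14 sheds 142 kN to N19: 142 each.
    N19: 228+142 = 370 > 160
  N25 sheds 108 kN: no online neighbours, lost.
Round 5 — N19 snaps.
  N19 sheds 370 kN: no online neighbours, lost.
No further breaks.

yes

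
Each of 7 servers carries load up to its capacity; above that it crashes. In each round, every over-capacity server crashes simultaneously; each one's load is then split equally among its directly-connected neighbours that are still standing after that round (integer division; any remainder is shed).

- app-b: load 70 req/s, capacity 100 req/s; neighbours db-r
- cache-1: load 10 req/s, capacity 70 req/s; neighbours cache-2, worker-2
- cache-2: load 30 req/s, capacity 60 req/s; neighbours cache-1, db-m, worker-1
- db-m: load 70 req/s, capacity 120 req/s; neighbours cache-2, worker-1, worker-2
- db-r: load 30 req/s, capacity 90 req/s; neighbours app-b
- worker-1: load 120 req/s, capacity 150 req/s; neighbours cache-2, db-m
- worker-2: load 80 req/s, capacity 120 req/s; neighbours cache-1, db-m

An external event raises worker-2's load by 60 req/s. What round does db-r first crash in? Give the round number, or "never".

Round 1 — worker-2 at 140 > 120. worker-2 crashes.
  worker-2 sheds 140 req/s to cache-1, db-m: 70 each.
    cache-1: 10+70 = 80 > 70
    db-m: 70+70 = 140 > 120
Round 2 — cache-1, db-m crash.
  cache-1 sheds 80 req/s to cache-2: 80 each.
    cache-2: 30+80 = 110 > 60
  db-m sheds 140 req/s to cache-2, worker-1: 70 each.
    cache-2: 110+70 = 180 > 60
    worker-1: 120+70 = 190 > 150
Round 3 — cache-2, worker-1 crash.
  cache-2 sheds 180 req/s: no online neighbours, lost.
  worker-1 sheds 190 req/s: no online neighbours, lost.
No further crashes.

never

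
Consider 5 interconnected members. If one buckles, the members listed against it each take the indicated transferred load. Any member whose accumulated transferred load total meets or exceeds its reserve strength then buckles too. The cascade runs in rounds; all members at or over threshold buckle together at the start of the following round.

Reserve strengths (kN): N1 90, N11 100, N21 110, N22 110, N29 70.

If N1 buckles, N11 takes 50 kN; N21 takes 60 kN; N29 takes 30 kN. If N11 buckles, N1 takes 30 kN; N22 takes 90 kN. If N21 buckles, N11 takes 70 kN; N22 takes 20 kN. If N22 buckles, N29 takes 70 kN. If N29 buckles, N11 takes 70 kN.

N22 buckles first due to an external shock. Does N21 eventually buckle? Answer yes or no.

Round 1 — N22 buckles (initial).
  N29: +70 → 70 ≥ 70
Round 2 — N29 buckles.
  N11: +70 → 70 < 100
No further bucklings.

no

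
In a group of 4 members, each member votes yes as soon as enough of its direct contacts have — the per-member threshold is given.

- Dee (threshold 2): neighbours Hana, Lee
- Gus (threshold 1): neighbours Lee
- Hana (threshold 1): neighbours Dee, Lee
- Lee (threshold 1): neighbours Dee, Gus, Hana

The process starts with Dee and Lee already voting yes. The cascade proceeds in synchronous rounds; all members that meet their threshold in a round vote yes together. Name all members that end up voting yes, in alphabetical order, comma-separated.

Round 1 — Dee, Lee vote yes (initial).
Round 2 — checking thresholds:
  Gus: 1 of 1 neighbours ≥ 1, votes yes.
  Hana: 2 of 2 neighbours ≥ 1, votes yes.
Round 3 — no new yes votes; cascade stops.

Dee, Gus, Hana, Lee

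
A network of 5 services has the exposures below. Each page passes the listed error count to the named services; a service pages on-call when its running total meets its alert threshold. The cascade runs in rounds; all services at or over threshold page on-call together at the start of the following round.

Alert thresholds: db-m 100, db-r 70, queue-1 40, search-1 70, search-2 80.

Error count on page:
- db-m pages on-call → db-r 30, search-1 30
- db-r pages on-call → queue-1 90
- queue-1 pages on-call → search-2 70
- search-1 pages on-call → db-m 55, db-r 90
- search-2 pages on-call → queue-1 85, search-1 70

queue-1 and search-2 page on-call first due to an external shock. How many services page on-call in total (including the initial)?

4

Round 1 — queue-1, search-2 page on-call (initial).
  search-1: +70 → 70 ≥ 70
Round 2 — search-1 pages on-call.
  db-m: +55 → 55 < 100
  db-r: +90 → 90 ≥ 70
Round 3 — db-r pages on-call.
No further pages.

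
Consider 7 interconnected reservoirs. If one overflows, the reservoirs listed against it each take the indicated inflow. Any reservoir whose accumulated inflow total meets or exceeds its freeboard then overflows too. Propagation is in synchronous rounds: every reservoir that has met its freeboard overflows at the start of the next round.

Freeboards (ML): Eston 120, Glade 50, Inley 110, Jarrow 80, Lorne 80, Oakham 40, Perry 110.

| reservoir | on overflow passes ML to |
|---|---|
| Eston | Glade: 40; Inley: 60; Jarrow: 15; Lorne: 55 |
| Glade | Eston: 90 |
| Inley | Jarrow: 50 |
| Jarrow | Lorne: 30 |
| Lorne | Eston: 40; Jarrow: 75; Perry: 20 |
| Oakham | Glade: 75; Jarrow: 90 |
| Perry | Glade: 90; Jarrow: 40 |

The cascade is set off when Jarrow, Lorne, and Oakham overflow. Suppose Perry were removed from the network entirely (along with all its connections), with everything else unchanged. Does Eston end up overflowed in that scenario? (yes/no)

With Perry removed:
Round 1 — Jarrow, Lorne, Oakham overflow (initial).
  Eston: +40 → 40 < 120
  Glade: +75 → 75 ≥ 50
Round 2 — Glade overflows.
  Eston: +90 → 130 ≥ 120
Round 3 — Eston overflows.
  Inley: +60 → 60 < 110
No further overflows.

yes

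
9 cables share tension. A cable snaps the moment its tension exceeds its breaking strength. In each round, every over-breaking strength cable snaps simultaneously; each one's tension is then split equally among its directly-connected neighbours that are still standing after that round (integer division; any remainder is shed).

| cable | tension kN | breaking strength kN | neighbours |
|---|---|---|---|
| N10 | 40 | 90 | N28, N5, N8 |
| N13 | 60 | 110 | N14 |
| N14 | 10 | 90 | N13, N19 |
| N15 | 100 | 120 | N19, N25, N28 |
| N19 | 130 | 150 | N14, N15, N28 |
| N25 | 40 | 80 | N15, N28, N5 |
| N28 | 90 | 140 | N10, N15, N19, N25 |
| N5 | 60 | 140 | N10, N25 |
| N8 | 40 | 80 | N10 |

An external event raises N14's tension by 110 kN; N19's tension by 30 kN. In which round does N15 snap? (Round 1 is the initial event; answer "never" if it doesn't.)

2

Round 1 — N14 at 120 > 90; N19 at 160 > 150. N14, N19 snap.
  N14 sheds 120 kN to N13: 120 each.
    N13: 60+120 = 180 > 110
  N19 sheds 160 kN to N15, N28: 80 each.
    N15: 100+80 = 180 > 120
    N28: 90+80 = 170 > 140
Round 2 — N13, N15, N28 snap.
  N13 sheds 180 kN: no online neighbours, lost.
  N15 sheds 180 kN to N25: 180 each.
    N25: 40+180 = 220 > 80
  N28 sheds 170 kN to N10, N25: 85 each.
    N10: 40+85 = 125 > 90
    N25: 220+85 = 305 > 80
Round 3 — N10, N25 snap.
  N10 sheds 125 kN to N5, N8: 62 each (1 lost).
    N5: 60+62 = 122 ≤ 140
    N8: 40+62 = 102 > 80
  N25 sheds 305 kN to N5: 305 each.
    N5: 122+305 = 427 > 140
Round 4 — N5, N8 snap.
  N5 sheds 427 kN: no online neighbours, lost.
  N8 sheds 102 kN: no online neighbours, lost.
No further breaks.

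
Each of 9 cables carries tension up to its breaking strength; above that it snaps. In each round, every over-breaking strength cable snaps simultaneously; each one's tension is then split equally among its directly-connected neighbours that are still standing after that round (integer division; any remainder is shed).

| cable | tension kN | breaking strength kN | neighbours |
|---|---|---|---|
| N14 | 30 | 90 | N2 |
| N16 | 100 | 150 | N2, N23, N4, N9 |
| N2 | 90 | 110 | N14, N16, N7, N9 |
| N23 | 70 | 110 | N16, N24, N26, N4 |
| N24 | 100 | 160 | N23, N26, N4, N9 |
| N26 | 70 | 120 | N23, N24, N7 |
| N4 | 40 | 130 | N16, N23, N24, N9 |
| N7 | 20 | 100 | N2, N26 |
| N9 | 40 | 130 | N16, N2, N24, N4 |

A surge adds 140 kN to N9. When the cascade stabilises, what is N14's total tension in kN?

75

Round 1 — N9 at 180 > 130. N9 snaps.
  N9 sheds 180 kN to N16, N2, N24, N4: 45 each.
    N16: 100+45 = 145 ≤ 150
    N2: 90+45 = 135 > 110
    N24: 100+45 = 145 ≤ 160
    N4: 40+45 = 85 ≤ 130
Round 2 — N2 snaps.
  N2 sheds 135 kN to N14, N16, N7: 45 each.
    N14: 30+45 = 75 ≤ 90
    N16: 145+45 = 190 > 150
    N7: 20+45 = 65 ≤ 100
Round 3 — N16 snaps.
  N16 sheds 190 kN to N23, N4: 95 each.
    N23: 70+95 = 165 > 110
    N4: 85+95 = 180 > 130
Round 4 — N23, N4 snap.
  N23 sheds 165 kN to N24, N26: 82 each (1 lost).
    N24: 145+82 = 227 > 160
    N26: 70+82 = 152 > 120
  N4 sheds 180 kN to N24: 180 each.
    N24: 227+180 = 407 > 160
Round 5 — N24, N26 snap.
  N24 sheds 407 kN: no online neighbours, lost.
  N26 sheds 152 kN to N7: 152 each.
    N7: 65+152 = 217 > 100
Round 6 — N7 snaps.
  N7 sheds 217 kN: no online neighbours, lost.
No further breaks.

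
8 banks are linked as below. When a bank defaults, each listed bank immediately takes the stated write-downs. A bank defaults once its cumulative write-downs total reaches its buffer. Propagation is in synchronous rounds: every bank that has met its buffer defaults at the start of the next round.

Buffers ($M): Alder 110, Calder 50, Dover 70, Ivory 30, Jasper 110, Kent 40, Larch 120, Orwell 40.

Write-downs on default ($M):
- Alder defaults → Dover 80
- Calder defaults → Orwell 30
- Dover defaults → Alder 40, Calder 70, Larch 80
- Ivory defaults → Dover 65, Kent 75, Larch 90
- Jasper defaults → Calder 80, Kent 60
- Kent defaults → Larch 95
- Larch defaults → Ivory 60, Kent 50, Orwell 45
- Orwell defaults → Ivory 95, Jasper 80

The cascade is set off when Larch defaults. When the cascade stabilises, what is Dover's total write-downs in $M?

Round 1 — Larch defaults (initial).
  Ivory: +60 → 60 ≥ 30
  Kent: +50 → 50 ≥ 40
  Orwell: +45 → 45 ≥ 40
Round 2 — Ivory, Kent, Orwell default.
  Dover: +65 → 65 < 70
  Jasper: +80 → 80 < 110
No further defaults.

65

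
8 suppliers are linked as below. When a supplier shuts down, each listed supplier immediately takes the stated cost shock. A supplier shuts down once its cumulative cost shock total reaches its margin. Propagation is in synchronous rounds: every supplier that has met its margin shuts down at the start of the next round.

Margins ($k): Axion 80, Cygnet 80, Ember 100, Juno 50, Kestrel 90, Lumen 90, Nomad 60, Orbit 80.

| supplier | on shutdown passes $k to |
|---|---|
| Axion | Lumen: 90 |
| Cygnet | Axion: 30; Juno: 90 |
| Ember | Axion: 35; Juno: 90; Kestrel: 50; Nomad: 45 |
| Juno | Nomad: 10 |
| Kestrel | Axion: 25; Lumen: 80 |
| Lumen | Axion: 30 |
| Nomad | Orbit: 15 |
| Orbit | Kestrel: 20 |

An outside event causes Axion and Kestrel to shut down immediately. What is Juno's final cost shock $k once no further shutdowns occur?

Round 1 — Axion, Kestrel shut down (initial).
  Lumen: +90+80 → 170 ≥ 90
Round 2 — Lumen shuts down.
No further shutdowns.

0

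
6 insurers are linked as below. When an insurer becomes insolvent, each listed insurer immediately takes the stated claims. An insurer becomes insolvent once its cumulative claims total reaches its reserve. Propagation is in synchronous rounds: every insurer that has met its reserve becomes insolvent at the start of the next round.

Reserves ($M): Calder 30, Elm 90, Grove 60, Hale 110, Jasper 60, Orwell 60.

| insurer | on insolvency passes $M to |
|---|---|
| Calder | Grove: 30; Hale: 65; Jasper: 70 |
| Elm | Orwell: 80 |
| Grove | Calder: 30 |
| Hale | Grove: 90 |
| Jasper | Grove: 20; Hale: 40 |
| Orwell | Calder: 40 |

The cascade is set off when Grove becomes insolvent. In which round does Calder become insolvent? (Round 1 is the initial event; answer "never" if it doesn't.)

Round 1 — Grove becomes insolvent (initial).
  Calder: +30 → 30 ≥ 30
Round 2 — Calder becomes insolvent.
  Hale: +65 → 65 < 110
  Jasper: +70 → 70 ≥ 60
Round 3 — Jasper becomes insolvent.
  Hale: +40 → 105 < 110
No further insolvencies.

2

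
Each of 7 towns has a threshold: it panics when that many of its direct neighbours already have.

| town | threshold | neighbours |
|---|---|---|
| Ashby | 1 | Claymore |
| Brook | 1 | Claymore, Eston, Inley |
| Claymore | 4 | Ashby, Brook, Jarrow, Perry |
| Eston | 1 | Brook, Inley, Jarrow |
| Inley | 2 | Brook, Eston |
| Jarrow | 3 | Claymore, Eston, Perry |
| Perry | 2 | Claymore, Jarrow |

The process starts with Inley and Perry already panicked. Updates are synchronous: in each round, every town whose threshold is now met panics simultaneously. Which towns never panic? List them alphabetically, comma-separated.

Ashby, Claymore, Jarrow

Round 1 — Inley, Perry panic (initial).
Round 2 — checking thresholds:
  Brook: 1 of 3 neighbours ≥ 1, panics.
  Claymore: 1 of 4 neighbours < 4, holds.
  Eston: 1 of 3 neighbours ≥ 1, panics.
  Jarrow: 1 of 3 neighbours < 3, holds.
Round 3 — no new panics; cascade stops.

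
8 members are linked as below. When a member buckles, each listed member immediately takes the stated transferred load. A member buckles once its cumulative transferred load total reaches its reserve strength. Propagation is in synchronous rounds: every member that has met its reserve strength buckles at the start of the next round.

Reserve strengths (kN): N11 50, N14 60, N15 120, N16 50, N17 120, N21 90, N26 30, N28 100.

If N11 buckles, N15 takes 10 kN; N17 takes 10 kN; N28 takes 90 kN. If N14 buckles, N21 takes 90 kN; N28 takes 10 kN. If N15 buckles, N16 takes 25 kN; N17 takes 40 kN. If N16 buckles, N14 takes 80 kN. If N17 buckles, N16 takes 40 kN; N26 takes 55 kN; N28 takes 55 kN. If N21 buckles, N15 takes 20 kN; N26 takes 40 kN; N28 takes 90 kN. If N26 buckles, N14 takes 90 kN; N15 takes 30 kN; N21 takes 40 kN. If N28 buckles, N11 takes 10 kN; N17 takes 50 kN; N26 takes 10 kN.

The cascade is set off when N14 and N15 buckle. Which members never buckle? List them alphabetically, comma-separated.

Round 1 — N14, N15 buckle (initial).
  N16: +25 → 25 < 50
  N17: +40 → 40 < 120
  N21: +90 → 90 ≥ 90
  N28: +10 → 10 < 100
Round 2 — N21 buckles.
  N26: +40 → 40 ≥ 30
  N28: +90 → 100 ≥ 100
Round 3 — N26, N28 buckle.
  N11: +10 → 10 < 50
  N17: +50 → 90 < 120
No further bucklings.

N11, N16, N17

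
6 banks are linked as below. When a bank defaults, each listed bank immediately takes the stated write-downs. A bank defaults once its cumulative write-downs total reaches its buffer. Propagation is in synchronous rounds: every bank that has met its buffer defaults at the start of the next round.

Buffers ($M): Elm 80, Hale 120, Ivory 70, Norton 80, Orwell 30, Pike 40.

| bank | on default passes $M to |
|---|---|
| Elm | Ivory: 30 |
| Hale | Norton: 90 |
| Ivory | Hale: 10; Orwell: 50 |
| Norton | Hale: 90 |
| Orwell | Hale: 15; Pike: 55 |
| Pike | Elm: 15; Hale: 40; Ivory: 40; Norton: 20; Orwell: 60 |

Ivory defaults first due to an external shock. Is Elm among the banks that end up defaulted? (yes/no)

no

Round 1 — Ivory defaults (initial).
  Hale: +10 → 10 < 120
  Orwell: +50 → 50 ≥ 30
Round 2 — Orwell defaults.
  Hale: +15 → 25 < 120
  Pike: +55 → 55 ≥ 40
Round 3 — Pike defaults.
  Elm: +15 → 15 < 80
  Hale: +40 → 65 < 120
  Norton: +20 → 20 < 80
No further defaults.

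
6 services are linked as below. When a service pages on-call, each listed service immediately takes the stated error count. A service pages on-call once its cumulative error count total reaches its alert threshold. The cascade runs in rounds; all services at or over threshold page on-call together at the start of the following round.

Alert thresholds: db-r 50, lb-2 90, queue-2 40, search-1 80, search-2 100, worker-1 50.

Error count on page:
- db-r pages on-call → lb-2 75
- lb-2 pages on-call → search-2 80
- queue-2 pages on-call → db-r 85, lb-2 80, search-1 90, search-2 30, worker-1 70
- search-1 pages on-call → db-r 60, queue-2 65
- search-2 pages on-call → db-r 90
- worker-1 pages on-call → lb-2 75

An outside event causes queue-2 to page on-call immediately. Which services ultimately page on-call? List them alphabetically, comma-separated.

Round 1 — queue-2 pages on-call (initial).
  db-r: +85 → 85 ≥ 50
  lb-2: +80 → 80 < 90
  search-1: +90 → 90 ≥ 80
  search-2: +30 → 30 < 100
  worker-1: +70 → 70 ≥ 50
Round 2 — db-r, search-1, worker-1 page on-call.
  lb-2: +75+75 → 230 ≥ 90
Round 3 — lb-2 pages on-call.
  search-2: +80 → 110 ≥ 100
Round 4 — search-2 pages on-call.
No further pages.

db-r, lb-2, queue-2, search-1, search-2, worker-1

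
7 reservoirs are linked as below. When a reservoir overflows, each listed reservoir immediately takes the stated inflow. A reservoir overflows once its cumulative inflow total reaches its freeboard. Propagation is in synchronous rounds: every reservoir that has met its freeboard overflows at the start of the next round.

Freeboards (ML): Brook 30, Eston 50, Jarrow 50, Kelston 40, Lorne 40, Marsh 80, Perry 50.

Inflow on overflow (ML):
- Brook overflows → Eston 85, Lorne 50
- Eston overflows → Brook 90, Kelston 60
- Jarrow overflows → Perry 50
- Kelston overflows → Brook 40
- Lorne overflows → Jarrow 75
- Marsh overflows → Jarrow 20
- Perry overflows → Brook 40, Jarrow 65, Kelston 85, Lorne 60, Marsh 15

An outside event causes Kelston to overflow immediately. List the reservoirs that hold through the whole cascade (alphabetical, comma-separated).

Marsh

Round 1 — Kelston overflows (initial).
  Brook: +40 → 40 ≥ 30
Round 2 — Brook overflows.
  Eston: +85 → 85 ≥ 50
  Lorne: +50 → 50 ≥ 40
Round 3 — Eston, Lorne overflow.
  Jarrow: +75 → 75 ≥ 50
Round 4 — Jarrow overflows.
  Perry: +50 → 50 ≥ 50
Round 5 — Perry overflows.
  Marsh: +15 → 15 < 80
No further overflows.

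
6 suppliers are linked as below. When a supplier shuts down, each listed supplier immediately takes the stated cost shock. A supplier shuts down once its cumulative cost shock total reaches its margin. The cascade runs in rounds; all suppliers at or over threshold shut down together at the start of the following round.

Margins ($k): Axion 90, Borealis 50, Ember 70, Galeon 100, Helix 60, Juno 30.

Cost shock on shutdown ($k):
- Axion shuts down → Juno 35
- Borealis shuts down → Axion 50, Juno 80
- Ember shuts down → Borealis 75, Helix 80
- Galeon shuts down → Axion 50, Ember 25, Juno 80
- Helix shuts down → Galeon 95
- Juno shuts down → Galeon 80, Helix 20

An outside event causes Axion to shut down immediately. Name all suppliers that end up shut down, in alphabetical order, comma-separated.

Axion, Juno

Round 1 — Axion shuts down (initial).
  Juno: +35 → 35 ≥ 30
Round 2 — Juno shuts down.
  Galeon: +80 → 80 < 100
  Helix: +20 → 20 < 60
No further shutdowns.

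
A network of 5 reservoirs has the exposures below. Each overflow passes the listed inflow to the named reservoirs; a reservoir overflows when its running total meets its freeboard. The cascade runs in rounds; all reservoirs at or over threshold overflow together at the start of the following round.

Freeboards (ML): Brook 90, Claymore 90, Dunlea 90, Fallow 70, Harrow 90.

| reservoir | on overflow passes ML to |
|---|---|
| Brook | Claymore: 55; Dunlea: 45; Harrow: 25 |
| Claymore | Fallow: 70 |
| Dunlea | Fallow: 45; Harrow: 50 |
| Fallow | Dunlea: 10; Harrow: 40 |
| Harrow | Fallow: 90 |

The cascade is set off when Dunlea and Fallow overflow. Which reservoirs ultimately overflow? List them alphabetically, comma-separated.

Round 1 — Dunlea, Fallow overflow (initial).
  Harrow: +50+40 → 90 ≥ 90
Round 2 — Harrow overflows.
No further overflows.

Dunlea, Fallow, Harrow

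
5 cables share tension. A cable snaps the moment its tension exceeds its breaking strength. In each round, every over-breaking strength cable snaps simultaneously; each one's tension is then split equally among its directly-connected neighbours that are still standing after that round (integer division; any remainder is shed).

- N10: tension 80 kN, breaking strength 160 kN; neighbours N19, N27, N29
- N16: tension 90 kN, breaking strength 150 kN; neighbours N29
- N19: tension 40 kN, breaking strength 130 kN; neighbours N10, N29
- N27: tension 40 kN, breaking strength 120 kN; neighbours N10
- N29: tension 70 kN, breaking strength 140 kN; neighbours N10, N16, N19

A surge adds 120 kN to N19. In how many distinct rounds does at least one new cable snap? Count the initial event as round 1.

4

Round 1 — N19 at 160 > 130. N19 snaps.
  N19 sheds 160 kN to N10, N29: 80 each.
    N10: 80+80 = 160 ≤ 160
    N29: 70+80 = 150 > 140
Round 2 — N29 snaps.
  N29 sheds 150 kN to N10, N16: 75 each.
    N10: 160+75 = 235 > 160
    N16: 90+75 = 165 > 150
Round 3 — N10, N16 snap.
  N10 sheds 235 kN to N27: 235 each.
    N27: 40+235 = 275 > 120
  N16 sheds 165 kN: no online neighbours, lost.
Round 4 — N27 snaps.
  N27 sheds 275 kN: no online neighbours, lost.
No further breaks.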